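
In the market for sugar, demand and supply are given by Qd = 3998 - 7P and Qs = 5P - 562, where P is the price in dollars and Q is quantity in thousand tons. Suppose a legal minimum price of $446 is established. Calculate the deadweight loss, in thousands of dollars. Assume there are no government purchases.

36590.4

In a free market, 3998 - 7P = 5P - 562 gives the equilibrium P* = 380, Q* = 1338.
Since 446 > 380, the floor is binding.
At P = 446: Qd = 3998 - 7·446 = 876 and Qs = 5·446 - 562 = 1668.
Quantity traded falls to 876. At Q = 876 the demand price is (3998 - 876)/7 = 446 and the supply price is (562 + 876)/5 = 287.6.
Deadweight loss = ½ · (446 - 287.6) · (1338 - 876) = ½ · 158.4 · 462 = 36590.4.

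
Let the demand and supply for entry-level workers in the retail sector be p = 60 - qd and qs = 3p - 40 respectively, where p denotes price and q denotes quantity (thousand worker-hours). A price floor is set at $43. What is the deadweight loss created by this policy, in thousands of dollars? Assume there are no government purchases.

216

Rearranging demand gives qd = 60 - p. In a free market, 60 - p = 3p - 40 gives the equilibrium p* = 25, q* = 35.
Because the floor (43) lies above the market-clearing price, it is binding.
At p = 43: qd = 60 - 43 = 17 and qs = 3·43 - 40 = 89.
Quantity traded falls to 17. At q = 17 the demand price is 60 - 17 = 43 and the supply price is (40 + 17)/3 = 19.
Deadweight loss = ½ · (43 - 19) · (35 - 17) = ½ · 24 · 18 = 216.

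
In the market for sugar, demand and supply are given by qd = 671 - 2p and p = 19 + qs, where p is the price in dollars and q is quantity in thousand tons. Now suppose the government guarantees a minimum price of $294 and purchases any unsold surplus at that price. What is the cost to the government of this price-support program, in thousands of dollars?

56448

Rearranging supply gives qs = p - 19. In a free market, 671 - 2p = p - 19 gives the equilibrium p* = 230, q* = 211.
Since 294 > 230, the floor is binding.
At p = 294: qd = 671 - 2·294 = 83 and qs = 294 - 19 = 275.
Surplus = qs - qd = 192.
Government expenditure = surplus × support price = 192 × 294 = 56448.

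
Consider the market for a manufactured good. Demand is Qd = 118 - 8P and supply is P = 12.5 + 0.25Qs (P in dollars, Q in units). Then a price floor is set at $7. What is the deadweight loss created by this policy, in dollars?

Rearranging supply gives Qs = 4P - 50. Setting quantity demanded equal to quantity supplied, 118 - 8P = 4P - 50, gives P* = 14 and Q* = 6.
Since 7 is below P* = 14, the floor does not bind and the free-market outcome prevails.
Since the control does not bind, no trades are prevented and deadweight loss is zero.

0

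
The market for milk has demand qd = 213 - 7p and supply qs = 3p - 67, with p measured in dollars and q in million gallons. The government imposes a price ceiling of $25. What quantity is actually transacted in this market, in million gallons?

8

In a free market, 213 - 7p = 3p - 67 gives the equilibrium p* = 28, q* = 17.
Since 25 < 28, the ceiling is binding.
At p = 25: qd = 213 - 7·25 = 38 and qs = 3·25 - 67 = 8.
The quantity actually transacted is the short side, supply: 8.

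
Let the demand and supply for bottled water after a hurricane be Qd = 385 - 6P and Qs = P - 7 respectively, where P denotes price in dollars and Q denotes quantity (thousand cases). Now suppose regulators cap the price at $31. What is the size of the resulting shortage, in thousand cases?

In a free market, 385 - 6P = P - 7 gives the equilibrium P* = 56, Q* = 49.
Because the ceiling (31) lies below the market-clearing price, it is binding.
At P = 31: Qd = 385 - 6·31 = 199 and Qs = 31 - 7 = 24.
Shortage = Qd - Qs = 199 - 24 = 175.

175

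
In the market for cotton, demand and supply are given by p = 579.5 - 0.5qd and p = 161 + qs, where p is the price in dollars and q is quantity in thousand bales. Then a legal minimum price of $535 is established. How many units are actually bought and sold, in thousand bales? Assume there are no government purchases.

89

Rearranging demand gives qd = 1159 - 2p; rearranging supply gives qs = p - 161. In a free market, 1159 - 2p = p - 161 gives the equilibrium p* = 440, q* = 279.
Since 535 > 440, the floor is binding.
At p = 535: qd = 1159 - 2·535 = 89 and qs = 535 - 161 = 374.
The quantity actually transacted is the short side, demand: 89.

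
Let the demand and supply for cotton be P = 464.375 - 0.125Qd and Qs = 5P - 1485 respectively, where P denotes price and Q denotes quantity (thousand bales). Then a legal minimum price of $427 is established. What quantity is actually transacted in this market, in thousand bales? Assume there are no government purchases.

Rearranging demand gives Qd = 3715 - 8P. In a free market, 3715 - 8P = 5P - 1485 gives the equilibrium P* = 400, Q* = 515.
Because the floor (427) lies above the market-clearing price, it is binding.
At P = 427: Qd = 3715 - 8·427 = 299 and Qs = 5·427 - 1485 = 650.
The quantity actually transacted is the short side, demand: 299.

299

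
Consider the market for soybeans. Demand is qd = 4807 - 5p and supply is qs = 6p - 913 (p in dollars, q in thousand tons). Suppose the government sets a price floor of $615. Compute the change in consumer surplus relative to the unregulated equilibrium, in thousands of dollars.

Without the control the market clears where 4807 - 5p = 6p - 913, i.e. p* = 520 and q* = 2207.
Since 615 > 520, the floor is binding.
At p = 615: qd = 4807 - 5·615 = 1732 and qs = 6·615 - 913 = 2777.
Consumer surplus without the control is ½ · (961.4 - 520) · 2207 = 487084.9.
With the floor, consumers buy 1732 units at 615, so CS = ½ · (961.4 - 615) · 1732 = 299982.4.
Change in consumer surplus = 299982.4 - 487084.9 = -187102.5.

-187102.5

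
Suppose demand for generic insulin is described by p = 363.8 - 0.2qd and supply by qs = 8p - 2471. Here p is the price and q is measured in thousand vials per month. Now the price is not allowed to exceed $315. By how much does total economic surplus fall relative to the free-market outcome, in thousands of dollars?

Rearranging demand gives qd = 1819 - 5p. Setting quantity demanded equal to quantity supplied, 1819 - 5p = 8p - 2471, gives p* = 330 and q* = 169.
Because the ceiling (315) lies below the market-clearing price, it is binding.
At p = 315: qd = 1819 - 5·315 = 244 and qs = 8·315 - 2471 = 49.
Quantity traded falls to 49. At q = 49 the demand price is (1819 - 49)/5 = 354 and the supply price is (2471 + 49)/8 = 315.
Deadweight loss = ½ · (354 - 315) · (169 - 49) = ½ · 39 · 120 = 2340.

2340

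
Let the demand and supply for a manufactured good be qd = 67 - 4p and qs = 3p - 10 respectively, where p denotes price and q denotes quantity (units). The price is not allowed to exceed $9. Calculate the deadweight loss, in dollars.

In a free market, 67 - 4p = 3p - 10 gives the equilibrium p* = 11, q* = 23.
Since 9 < 11, the ceiling is binding.
At p = 9: qd = 67 - 4·9 = 31 and qs = 3·9 - 10 = 17.
Quantity traded falls to 17. At q = 17 the demand price is (67 - 17)/4 = 12.5 and the supply price is (10 + 17)/3 = 9.
Deadweight loss = ½ · (12.5 - 9) · (23 - 17) = ½ · 3.5 · 6 = 10.5.

10.5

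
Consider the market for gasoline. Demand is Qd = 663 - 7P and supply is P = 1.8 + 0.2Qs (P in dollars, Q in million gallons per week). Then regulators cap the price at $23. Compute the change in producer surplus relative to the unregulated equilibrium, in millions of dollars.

-6220.5

Rearranging supply gives Qs = 5P - 9. Equilibrium: 663 - 7P = 5P - 9, so 672 = 12P and P* = 56, Q* = 271.
Since 23 < 56, the ceiling is binding.
At P = 23: Qd = 663 - 7·23 = 502 and Qs = 5·23 - 9 = 106.
Producer surplus without the control is ½ · (56 - 1.8) · 271 = 7344.1.
With the ceiling, producers sell 106 units at 23, so PS = ½ · (23 - 1.8) · 106 = 1123.6.
Change in producer surplus = 1123.6 - 7344.1 = -6220.5.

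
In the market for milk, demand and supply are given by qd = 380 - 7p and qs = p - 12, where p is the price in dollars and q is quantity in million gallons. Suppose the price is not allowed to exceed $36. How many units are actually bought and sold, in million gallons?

In a free market, 380 - 7p = p - 12 gives the equilibrium p* = 49, q* = 37.
Because the ceiling (36) lies below the market-clearing price, it is binding.
At p = 36: qd = 380 - 7·36 = 128 and qs = 36 - 12 = 24.
The quantity actually transacted is the short side, supply: 24.

24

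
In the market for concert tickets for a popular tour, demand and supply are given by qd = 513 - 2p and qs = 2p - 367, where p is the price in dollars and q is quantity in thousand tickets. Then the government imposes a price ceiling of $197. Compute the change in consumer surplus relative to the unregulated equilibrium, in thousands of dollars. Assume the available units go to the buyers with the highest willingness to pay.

92

Equilibrium: 513 - 2p = 2p - 367, so 880 = 4p and p* = 220, q* = 73.
The ceiling of 197 is below the equilibrium price 220, so it binds.
At p = 197: qd = 513 - 2·197 = 119 and qs = 2·197 - 367 = 27.
Consumer surplus without the control is ½ · (256.5 - 220) · 73 = 1332.25.
With the ceiling, 27 units are sold at 197 (assume they go to the highest-value buyers). The demand price at q = 27 is 243, so CS = ½ · [(256.5 - 197) + (243 - 197)] · 27 = 1424.25.
Change in consumer surplus = 1424.25 - 1332.25 = 92.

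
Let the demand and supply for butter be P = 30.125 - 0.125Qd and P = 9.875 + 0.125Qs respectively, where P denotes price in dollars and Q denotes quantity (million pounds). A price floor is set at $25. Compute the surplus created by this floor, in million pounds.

80

Rearranging demand gives Qd = 241 - 8P; rearranging supply gives Qs = 8P - 79. Equilibrium: 241 - 8P = 8P - 79, so 320 = 16P and P* = 20, Q* = 81.
Because the floor (25) lies above the market-clearing price, it is binding.
At P = 25: Qd = 241 - 8·25 = 41 and Qs = 8·25 - 79 = 121.
Surplus = Qs - Qd = 121 - 41 = 80.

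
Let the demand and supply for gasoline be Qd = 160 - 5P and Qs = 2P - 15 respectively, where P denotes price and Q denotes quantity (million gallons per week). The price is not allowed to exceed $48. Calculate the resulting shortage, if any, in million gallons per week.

0

Setting quantity demanded equal to quantity supplied, 160 - 5P = 2P - 15, gives P* = 25 and Q* = 35.
The ceiling of 48 is above the equilibrium price 25, so it is not binding; the market clears at P* = 25, Q* = 35.
Since the control does not bind, there is no shortage.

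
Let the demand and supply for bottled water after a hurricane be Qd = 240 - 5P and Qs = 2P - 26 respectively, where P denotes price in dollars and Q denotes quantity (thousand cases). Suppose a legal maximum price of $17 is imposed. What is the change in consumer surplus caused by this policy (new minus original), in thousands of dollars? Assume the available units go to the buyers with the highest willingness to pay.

-8.4

Setting quantity demanded equal to quantity supplied, 240 - 5P = 2P - 26, gives P* = 38 and Q* = 50.
Since 17 < 38, the ceiling is binding.
At P = 17: Qd = 240 - 5·17 = 155 and Qs = 2·17 - 26 = 8.
Consumer surplus without the control is ½ · (48 - 38) · 50 = 250.
With the ceiling, 8 units are sold at 17 (assume they go to the highest-value buyers). The demand price at Q = 8 is 46.4, so CS = ½ · [(48 - 17) + (46.4 - 17)] · 8 = 241.6.
Change in consumer surplus = 241.6 - 250 = -8.4.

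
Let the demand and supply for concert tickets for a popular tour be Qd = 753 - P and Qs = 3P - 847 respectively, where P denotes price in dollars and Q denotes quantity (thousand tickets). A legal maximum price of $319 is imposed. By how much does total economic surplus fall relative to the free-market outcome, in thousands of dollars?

Without the control the market clears where 753 - P = 3P - 847, i.e. P* = 400 and Q* = 353.
The ceiling of 319 is below the equilibrium price 400, so it binds.
At P = 319: Qd = 753 - 319 = 434 and Qs = 3·319 - 847 = 110.
Quantity traded falls to 110. At Q = 110 the demand price is 753 - 110 = 643 and the supply price is (847 + 110)/3 = 319.
Deadweight loss = ½ · (643 - 319) · (353 - 110) = ½ · 324 · 243 = 39366.

39366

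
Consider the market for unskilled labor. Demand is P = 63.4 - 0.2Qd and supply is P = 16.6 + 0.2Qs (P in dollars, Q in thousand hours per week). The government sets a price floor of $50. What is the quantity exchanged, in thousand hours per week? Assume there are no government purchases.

67

Rearranging demand gives Qd = 317 - 5P; rearranging supply gives Qs = 5P - 83. Without the control the market clears where 317 - 5P = 5P - 83, i.e. P* = 40 and Q* = 117.
Since 50 > 40, the floor is binding.
At P = 50: Qd = 317 - 5·50 = 67 and Qs = 5·50 - 83 = 167.
The quantity actually transacted is the short side, demand: 67.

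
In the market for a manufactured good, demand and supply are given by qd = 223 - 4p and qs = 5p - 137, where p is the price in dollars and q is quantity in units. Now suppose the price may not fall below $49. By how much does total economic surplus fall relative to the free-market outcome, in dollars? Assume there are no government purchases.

291.6

Equilibrium: 223 - 4p = 5p - 137, so 360 = 9p and p* = 40, q* = 63.
Because the floor (49) lies above the market-clearing price, it is binding.
At p = 49: qd = 223 - 4·49 = 27 and qs = 5·49 - 137 = 108.
Quantity traded falls to 27. At q = 27 the demand price is (223 - 27)/4 = 49 and the supply price is (137 + 27)/5 = 32.8.
Deadweight loss = ½ · (49 - 32.8) · (63 - 27) = ½ · 16.2 · 36 = 291.6.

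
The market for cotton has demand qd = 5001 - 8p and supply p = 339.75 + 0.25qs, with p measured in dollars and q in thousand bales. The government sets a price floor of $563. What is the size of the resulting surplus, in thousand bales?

Rearranging supply gives qs = 4p - 1359. Equilibrium: 5001 - 8p = 4p - 1359, so 6360 = 12p and p* = 530, q* = 761.
Because the floor (563) lies above the market-clearing price, it is binding.
At p = 563: qd = 5001 - 8·563 = 497 and qs = 4·563 - 1359 = 893.
Surplus = qs - qd = 893 - 497 = 396.

396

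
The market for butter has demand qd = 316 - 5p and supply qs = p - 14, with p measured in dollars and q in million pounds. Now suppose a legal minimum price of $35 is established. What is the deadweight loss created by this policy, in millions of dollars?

0

Without the control the market clears where 316 - 5p = p - 14, i.e. p* = 55 and q* = 41.
The floor of 35 is below the equilibrium price 55, so it is not binding; the market clears at p* = 55, q* = 41.
Since the control does not bind, no trades are prevented and deadweight loss is zero.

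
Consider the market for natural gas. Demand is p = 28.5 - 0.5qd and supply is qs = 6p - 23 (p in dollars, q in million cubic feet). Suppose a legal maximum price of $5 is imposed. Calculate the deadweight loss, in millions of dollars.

Rearranging demand gives qd = 57 - 2p. Equilibrium: 57 - 2p = 6p - 23, so 80 = 8p and p* = 10, q* = 37.
Because the ceiling (5) lies below the market-clearing price, it is binding.
At p = 5: qd = 57 - 2·5 = 47 and qs = 6·5 - 23 = 7.
Quantity traded falls to 7. At q = 7 the demand price is (57 - 7)/2 = 25 and the supply price is (23 + 7)/6 = 5.
Deadweight loss = ½ · (25 - 5) · (37 - 7) = ½ · 20 · 30 = 300.

300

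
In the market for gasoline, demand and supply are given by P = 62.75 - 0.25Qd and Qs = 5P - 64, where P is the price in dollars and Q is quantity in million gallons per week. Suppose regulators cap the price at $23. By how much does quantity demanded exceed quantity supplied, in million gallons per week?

108

Rearranging demand gives Qd = 251 - 4P. In a free market, 251 - 4P = 5P - 64 gives the equilibrium P* = 35, Q* = 111.
The ceiling of 23 is below the equilibrium price 35, so it binds.
At P = 23: Qd = 251 - 4·23 = 159 and Qs = 5·23 - 64 = 51.
Shortage = Qd - Qs = 159 - 51 = 108.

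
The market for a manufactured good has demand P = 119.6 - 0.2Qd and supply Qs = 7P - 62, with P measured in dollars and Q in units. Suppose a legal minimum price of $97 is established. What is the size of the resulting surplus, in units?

504

Rearranging demand gives Qd = 598 - 5P. Without the control the market clears where 598 - 5P = 7P - 62, i.e. P* = 55 and Q* = 323.
The floor of 97 is above the equilibrium price 55, so it binds.
At P = 97: Qd = 598 - 5·97 = 113 and Qs = 7·97 - 62 = 617.
Surplus = Qs - Qd = 617 - 113 = 504.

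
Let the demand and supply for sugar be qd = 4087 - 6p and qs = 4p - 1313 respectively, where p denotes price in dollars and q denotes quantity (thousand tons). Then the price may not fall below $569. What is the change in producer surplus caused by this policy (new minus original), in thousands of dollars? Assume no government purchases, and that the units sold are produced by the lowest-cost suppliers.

15732.5

In a free market, 4087 - 6p = 4p - 1313 gives the equilibrium p* = 540, q* = 847.
Since 569 > 540, the floor is binding.
At p = 569: qd = 4087 - 6·569 = 673 and qs = 4·569 - 1313 = 963.
Producer surplus without the control is ½ · (540 - 328.25) · 847 = 89676.125.
With the floor, 673 units are sold at 569. The supply price at q = 673 is 496.5, so PS = ½ · [(569 - 328.25) + (569 - 496.5)] · 673 = 105408.625.
Change in producer surplus = 105408.625 - 89676.125 = 15732.5.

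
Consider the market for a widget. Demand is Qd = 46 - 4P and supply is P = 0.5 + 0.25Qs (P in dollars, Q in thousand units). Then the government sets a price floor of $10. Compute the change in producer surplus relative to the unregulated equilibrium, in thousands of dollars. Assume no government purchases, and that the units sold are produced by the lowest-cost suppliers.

-8

Rearranging supply gives Qs = 4P - 2. Without the control the market clears where 46 - 4P = 4P - 2, i.e. P* = 6 and Q* = 22.
Since 10 > 6, the floor is binding.
At P = 10: Qd = 46 - 4·10 = 6 and Qs = 4·10 - 2 = 38.
Producer surplus without the control is ½ · (6 - 0.5) · 22 = 60.5.
With the floor, 6 units are sold at 10. The supply price at Q = 6 is 2, so PS = ½ · [(10 - 0.5) + (10 - 2)] · 6 = 52.5.
Change in producer surplus = 52.5 - 60.5 = -8.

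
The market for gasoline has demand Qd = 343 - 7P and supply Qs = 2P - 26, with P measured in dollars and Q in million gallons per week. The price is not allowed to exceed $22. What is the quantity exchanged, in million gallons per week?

Equilibrium: 343 - 7P = 2P - 26, so 369 = 9P and P* = 41, Q* = 56.
Since 22 < 41, the ceiling is binding.
At P = 22: Qd = 343 - 7·22 = 189 and Qs = 2·22 - 26 = 18.
The quantity actually transacted is the short side, supply: 18.

18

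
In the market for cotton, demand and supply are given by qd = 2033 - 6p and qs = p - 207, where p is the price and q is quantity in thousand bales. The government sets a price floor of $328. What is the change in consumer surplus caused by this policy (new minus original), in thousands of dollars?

-712

In a free market, 2033 - 6p = p - 207 gives the equilibrium p* = 320, q* = 113.
The floor of 328 is above the equilibrium price 320, so it binds.
At p = 328: qd = 2033 - 6·328 = 65 and qs = 328 - 207 = 121.
Consumer surplus without the control is ½ · (2033/6 - 320) · 113 = 12769/12.
With the floor, consumers buy 65 units at 328, so CS = ½ · (2033/6 - 328) · 65 = 4225/12.
Change in consumer surplus = 4225/12 - 12769/12 = -712.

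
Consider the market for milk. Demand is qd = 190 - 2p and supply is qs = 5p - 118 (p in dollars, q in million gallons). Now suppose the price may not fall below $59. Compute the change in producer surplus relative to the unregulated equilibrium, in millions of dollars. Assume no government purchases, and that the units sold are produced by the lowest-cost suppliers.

990

In a free market, 190 - 2p = 5p - 118 gives the equilibrium p* = 44, q* = 102.
Because the floor (59) lies above the market-clearing price, it is binding.
At p = 59: qd = 190 - 2·59 = 72 and qs = 5·59 - 118 = 177.
Producer surplus without the control is ½ · (44 - 23.6) · 102 = 1040.4.
With the floor, 72 units are sold at 59. The supply price at q = 72 is 38, so PS = ½ · [(59 - 23.6) + (59 - 38)] · 72 = 2030.4.
Change in producer surplus = 2030.4 - 1040.4 = 990.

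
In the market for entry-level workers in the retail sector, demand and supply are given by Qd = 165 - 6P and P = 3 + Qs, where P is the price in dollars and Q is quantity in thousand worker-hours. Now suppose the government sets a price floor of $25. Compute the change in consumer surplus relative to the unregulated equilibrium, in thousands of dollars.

-18

Rearranging supply gives Qs = P - 3. Setting quantity demanded equal to quantity supplied, 165 - 6P = P - 3, gives P* = 24 and Q* = 21.
Since 25 > 24, the floor is binding.
At P = 25: Qd = 165 - 6·25 = 15 and Qs = 25 - 3 = 22.
Consumer surplus without the control is ½ · (27.5 - 24) · 21 = 36.75.
With the floor, consumers buy 15 units at 25, so CS = ½ · (27.5 - 25) · 15 = 18.75.
Change in consumer surplus = 18.75 - 36.75 = -18.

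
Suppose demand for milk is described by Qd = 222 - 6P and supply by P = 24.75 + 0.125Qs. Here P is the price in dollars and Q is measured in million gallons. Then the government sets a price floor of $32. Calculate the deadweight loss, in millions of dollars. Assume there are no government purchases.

Rearranging supply gives Qs = 8P - 198. Without the control the market clears where 222 - 6P = 8P - 198, i.e. P* = 30 and Q* = 42.
The floor of 32 is above the equilibrium price 30, so it binds.
At P = 32: Qd = 222 - 6·32 = 30 and Qs = 8·32 - 198 = 58.
Quantity traded falls to 30. At Q = 30 the demand price is (222 - 30)/6 = 32 and the supply price is (198 + 30)/8 = 28.5.
Deadweight loss = ½ · (32 - 28.5) · (42 - 30) = ½ · 3.5 · 12 = 21.

21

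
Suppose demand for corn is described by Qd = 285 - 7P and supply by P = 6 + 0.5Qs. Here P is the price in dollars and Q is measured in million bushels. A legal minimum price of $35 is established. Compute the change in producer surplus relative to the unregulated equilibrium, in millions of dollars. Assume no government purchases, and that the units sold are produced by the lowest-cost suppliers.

Rearranging supply gives Qs = 2P - 12. Without the control the market clears where 285 - 7P = 2P - 12, i.e. P* = 33 and Q* = 54.
The floor of 35 is above the equilibrium price 33, so it binds.
At P = 35: Qd = 285 - 7·35 = 40 and Qs = 2·35 - 12 = 58.
Producer surplus without the control is ½ · (33 - 6) · 54 = 729.
With the floor, 40 units are sold at 35. The supply price at Q = 40 is 26, so PS = ½ · [(35 - 6) + (35 - 26)] · 40 = 760.
Change in producer surplus = 760 - 729 = 31.

31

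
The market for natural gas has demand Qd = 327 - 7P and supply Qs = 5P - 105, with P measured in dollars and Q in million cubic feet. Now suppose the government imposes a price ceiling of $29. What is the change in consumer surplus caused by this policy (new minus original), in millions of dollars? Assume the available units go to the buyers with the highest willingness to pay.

192.5

Setting quantity demanded equal to quantity supplied, 327 - 7P = 5P - 105, gives P* = 36 and Q* = 75.
The ceiling of 29 is below the equilibrium price 36, so it binds.
At P = 29: Qd = 327 - 7·29 = 124 and Qs = 5·29 - 105 = 40.
Consumer surplus without the control is ½ · (327/7 - 36) · 75 = 5625/14.
With the ceiling, 40 units are sold at 29 (assume they go to the highest-value buyers). The demand price at Q = 40 is 41, so CS = ½ · [(327/7 - 29) + (41 - 29)] · 40 = 4160/7.
Change in consumer surplus = 4160/7 - 5625/14 = 192.5.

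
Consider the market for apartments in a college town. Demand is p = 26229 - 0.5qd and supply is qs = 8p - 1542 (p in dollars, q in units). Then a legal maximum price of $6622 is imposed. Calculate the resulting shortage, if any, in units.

Rearranging demand gives qd = 52458 - 2p. Equilibrium: 52458 - 2p = 8p - 1542, so 54000 = 10p and p* = 5400, q* = 41658.
Since 6622 is above p* = 5400, the ceiling does not bind and the free-market outcome prevails.
Since the control does not bind, there is no shortage.

0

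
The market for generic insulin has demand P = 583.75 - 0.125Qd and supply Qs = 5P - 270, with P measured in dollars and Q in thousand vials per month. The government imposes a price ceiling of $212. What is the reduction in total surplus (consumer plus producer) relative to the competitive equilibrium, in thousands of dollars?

114660

Rearranging demand gives Qd = 4670 - 8P. Setting quantity demanded equal to quantity supplied, 4670 - 8P = 5P - 270, gives P* = 380 and Q* = 1630.
Since 212 < 380, the ceiling is binding.
At P = 212: Qd = 4670 - 8·212 = 2974 and Qs = 5·212 - 270 = 790.
Quantity traded falls to 790. At Q = 790 the demand price is (4670 - 790)/8 = 485 and the supply price is (270 + 790)/5 = 212.
Deadweight loss = ½ · (485 - 212) · (1630 - 790) = ½ · 273 · 840 = 114660.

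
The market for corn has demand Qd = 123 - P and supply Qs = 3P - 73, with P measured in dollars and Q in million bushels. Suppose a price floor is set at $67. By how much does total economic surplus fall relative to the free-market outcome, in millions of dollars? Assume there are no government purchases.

In a free market, 123 - P = 3P - 73 gives the equilibrium P* = 49, Q* = 74.
The floor of 67 is above the equilibrium price 49, so it binds.
At P = 67: Qd = 123 - 67 = 56 and Qs = 3·67 - 73 = 128.
Quantity traded falls to 56. At Q = 56 the demand price is 123 - 56 = 67 and the supply price is (73 + 56)/3 = 43.
Deadweight loss = ½ · (67 - 43) · (74 - 56) = ½ · 24 · 18 = 216.

216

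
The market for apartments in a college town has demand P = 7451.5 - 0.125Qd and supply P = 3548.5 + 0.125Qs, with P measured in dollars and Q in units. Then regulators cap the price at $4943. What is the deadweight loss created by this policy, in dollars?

2481992

Rearranging demand gives Qd = 59612 - 8P; rearranging supply gives Qs = 8P - 28388. Equilibrium: 59612 - 8P = 8P - 28388, so 88000 = 16P and P* = 5500, Q* = 15612.
Since 4943 < 5500, the ceiling is binding.
At P = 4943: Qd = 59612 - 8·4943 = 20068 and Qs = 8·4943 - 28388 = 11156.
Quantity traded falls to 11156. At Q = 11156 the demand price is (59612 - 11156)/8 = 6057 and the supply price is (28388 + 11156)/8 = 4943.
Deadweight loss = ½ · (6057 - 4943) · (15612 - 11156) = ½ · 1114 · 4456 = 2481992.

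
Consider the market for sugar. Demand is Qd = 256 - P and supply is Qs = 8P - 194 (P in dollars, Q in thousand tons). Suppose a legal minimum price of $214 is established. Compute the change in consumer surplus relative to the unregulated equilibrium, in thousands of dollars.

In a free market, 256 - P = 8P - 194 gives the equilibrium P* = 50, Q* = 206.
The floor of 214 is above the equilibrium price 50, so it binds.
At P = 214: Qd = 256 - 214 = 42 and Qs = 8·214 - 194 = 1518.
Consumer surplus without the control is ½ · (256 - 50) · 206 = 21218.
With the floor, consumers buy 42 units at 214, so CS = ½ · (256 - 214) · 42 = 882.
Change in consumer surplus = 882 - 21218 = -20336.

-20336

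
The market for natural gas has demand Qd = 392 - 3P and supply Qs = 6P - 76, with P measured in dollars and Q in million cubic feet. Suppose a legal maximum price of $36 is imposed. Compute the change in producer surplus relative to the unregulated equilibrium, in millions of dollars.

Setting quantity demanded equal to quantity supplied, 392 - 3P = 6P - 76, gives P* = 52 and Q* = 236.
Since 36 < 52, the ceiling is binding.
At P = 36: Qd = 392 - 3·36 = 284 and Qs = 6·36 - 76 = 140.
Producer surplus without the control is ½ · (52 - 38/3) · 236 = 13924/3.
With the ceiling, producers sell 140 units at 36, so PS = ½ · (36 - 38/3) · 140 = 4900/3.
Change in producer surplus = 4900/3 - 13924/3 = -3008.

-3008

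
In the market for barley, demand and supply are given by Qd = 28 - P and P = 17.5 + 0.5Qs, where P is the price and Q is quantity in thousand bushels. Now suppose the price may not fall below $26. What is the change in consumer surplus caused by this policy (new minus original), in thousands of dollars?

Rearranging supply gives Qs = 2P - 35. Without the control the market clears where 28 - P = 2P - 35, i.e. P* = 21 and Q* = 7.
The floor of 26 is above the equilibrium price 21, so it binds.
At P = 26: Qd = 28 - 26 = 2 and Qs = 2·26 - 35 = 17.
Consumer surplus without the control is ½ · (28 - 21) · 7 = 24.5.
With the floor, consumers buy 2 units at 26, so CS = ½ · (28 - 26) · 2 = 2.
Change in consumer surplus = 2 - 24.5 = -22.5.

-22.5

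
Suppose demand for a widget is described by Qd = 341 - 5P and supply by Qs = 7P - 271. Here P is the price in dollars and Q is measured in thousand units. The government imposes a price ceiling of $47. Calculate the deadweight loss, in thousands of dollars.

Setting quantity demanded equal to quantity supplied, 341 - 5P = 7P - 271, gives P* = 51 and Q* = 86.
The ceiling of 47 is below the equilibrium price 51, so it binds.
At P = 47: Qd = 341 - 5·47 = 106 and Qs = 7·47 - 271 = 58.
Quantity traded falls to 58. At Q = 58 the demand price is (341 - 58)/5 = 56.6 and the supply price is (271 + 58)/7 = 47.
Deadweight loss = ½ · (56.6 - 47) · (86 - 58) = ½ · 9.6 · 28 = 134.4.

134.4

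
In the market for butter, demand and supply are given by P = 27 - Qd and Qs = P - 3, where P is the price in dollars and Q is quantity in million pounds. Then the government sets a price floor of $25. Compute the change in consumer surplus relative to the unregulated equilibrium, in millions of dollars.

Rearranging demand gives Qd = 27 - P. In a free market, 27 - P = P - 3 gives the equilibrium P* = 15, Q* = 12.
The floor of 25 is above the equilibrium price 15, so it binds.
At P = 25: Qd = 27 - 25 = 2 and Qs = 25 - 3 = 22.
Consumer surplus without the control is ½ · (27 - 15) · 12 = 72.
With the floor, consumers buy 2 units at 25, so CS = ½ · (27 - 25) · 2 = 2.
Change in consumer surplus = 2 - 72 = -70.

-70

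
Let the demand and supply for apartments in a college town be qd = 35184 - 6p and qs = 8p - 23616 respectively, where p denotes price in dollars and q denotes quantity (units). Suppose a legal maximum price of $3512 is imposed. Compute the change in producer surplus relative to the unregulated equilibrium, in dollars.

In a free market, 35184 - 6p = 8p - 23616 gives the equilibrium p* = 4200, q* = 9984.
Since 3512 < 4200, the ceiling is binding.
At p = 3512: qd = 35184 - 6·3512 = 14112 and qs = 8·3512 - 23616 = 4480.
Producer surplus without the control is ½ · (4200 - 2952) · 9984 = 6230016.
With the ceiling, producers sell 4480 units at 3512, so PS = ½ · (3512 - 2952) · 4480 = 1254400.
Change in producer surplus = 1254400 - 6230016 = -4975616.

-4975616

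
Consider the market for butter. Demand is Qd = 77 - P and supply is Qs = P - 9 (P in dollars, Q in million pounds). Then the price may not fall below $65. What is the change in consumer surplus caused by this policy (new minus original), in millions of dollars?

In a free market, 77 - P = P - 9 gives the equilibrium P* = 43, Q* = 34.
Because the floor (65) lies above the market-clearing price, it is binding.
At P = 65: Qd = 77 - 65 = 12 and Qs = 65 - 9 = 56.
Consumer surplus without the control is ½ · (77 - 43) · 34 = 578.
With the floor, consumers buy 12 units at 65, so CS = ½ · (77 - 65) · 12 = 72.
Change in consumer surplus = 72 - 578 = -506.

-506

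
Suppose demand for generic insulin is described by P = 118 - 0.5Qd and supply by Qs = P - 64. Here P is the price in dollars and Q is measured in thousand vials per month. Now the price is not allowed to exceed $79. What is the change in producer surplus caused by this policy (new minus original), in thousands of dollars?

-535.5

Rearranging demand gives Qd = 236 - 2P. In a free market, 236 - 2P = P - 64 gives the equilibrium P* = 100, Q* = 36.
Because the ceiling (79) lies below the market-clearing price, it is binding.
At P = 79: Qd = 236 - 2·79 = 78 and Qs = 79 - 64 = 15.
Producer surplus without the control is ½ · (100 - 64) · 36 = 648.
With the ceiling, producers sell 15 units at 79, so PS = ½ · (79 - 64) · 15 = 112.5.
Change in producer surplus = 112.5 - 648 = -535.5.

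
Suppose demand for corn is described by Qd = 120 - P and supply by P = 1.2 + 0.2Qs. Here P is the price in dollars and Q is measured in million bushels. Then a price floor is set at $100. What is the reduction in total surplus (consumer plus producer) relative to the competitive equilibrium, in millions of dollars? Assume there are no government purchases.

Rearranging supply gives Qs = 5P - 6. Without the control the market clears where 120 - P = 5P - 6, i.e. P* = 21 and Q* = 99.
The floor of 100 is above the equilibrium price 21, so it binds.
At P = 100: Qd = 120 - 100 = 20 and Qs = 5·100 - 6 = 494.
Quantity traded falls to 20. At Q = 20 the demand price is 120 - 20 = 100 and the supply price is (6 + 20)/5 = 5.2.
Deadweight loss = ½ · (100 - 5.2) · (99 - 20) = ½ · 94.8 · 79 = 3744.6.

3744.6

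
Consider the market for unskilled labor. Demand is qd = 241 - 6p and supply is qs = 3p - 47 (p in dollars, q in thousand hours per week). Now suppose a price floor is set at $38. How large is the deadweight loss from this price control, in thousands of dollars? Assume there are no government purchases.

In a free market, 241 - 6p = 3p - 47 gives the equilibrium p* = 32, q* = 49.
Since 38 > 32, the floor is binding.
At p = 38: qd = 241 - 6·38 = 13 and qs = 3·38 - 47 = 67.
Quantity traded falls to 13. At q = 13 the demand price is (241 - 13)/6 = 38 and the supply price is (47 + 13)/3 = 20.
Deadweight loss = ½ · (38 - 20) · (49 - 13) = ½ · 18 · 36 = 324.

324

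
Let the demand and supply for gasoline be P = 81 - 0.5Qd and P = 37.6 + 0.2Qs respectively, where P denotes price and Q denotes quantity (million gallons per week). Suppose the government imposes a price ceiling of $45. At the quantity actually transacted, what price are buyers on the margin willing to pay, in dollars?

62.5

Rearranging demand gives Qd = 162 - 2P; rearranging supply gives Qs = 5P - 188. Equilibrium: 162 - 2P = 5P - 188, so 350 = 7P and P* = 50, Q* = 62.
The ceiling of 45 is below the equilibrium price 50, so it binds.
At P = 45: Qd = 162 - 2·45 = 72 and Qs = 5·45 - 188 = 37.
Only 37 units reach the market. On the demand curve, the marginal buyer's willingness to pay at Q = 37 is (162 - 37)/2 = 62.5.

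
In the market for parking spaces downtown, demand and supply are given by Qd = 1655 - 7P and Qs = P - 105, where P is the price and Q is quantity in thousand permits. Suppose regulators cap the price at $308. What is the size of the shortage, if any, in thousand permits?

In a free market, 1655 - 7P = P - 105 gives the equilibrium P* = 220, Q* = 115.
The ceiling of 308 is above the equilibrium price 220, so it is not binding; the market clears at P* = 220, Q* = 115.
Since the control does not bind, there is no shortage.

0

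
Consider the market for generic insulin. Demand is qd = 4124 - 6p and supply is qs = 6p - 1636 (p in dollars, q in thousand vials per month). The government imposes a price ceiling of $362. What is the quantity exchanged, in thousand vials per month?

Setting quantity demanded equal to quantity supplied, 4124 - 6p = 6p - 1636, gives p* = 480 and q* = 1244.
Since 362 < 480, the ceiling is binding.
At p = 362: qd = 4124 - 6·362 = 1952 and qs = 6·362 - 1636 = 536.
The quantity actually transacted is the short side, supply: 536.

536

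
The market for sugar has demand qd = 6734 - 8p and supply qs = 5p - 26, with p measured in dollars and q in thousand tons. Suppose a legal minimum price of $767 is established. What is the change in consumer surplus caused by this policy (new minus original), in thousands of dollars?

In a free market, 6734 - 8p = 5p - 26 gives the equilibrium p* = 520, q* = 2574.
Because the floor (767) lies above the market-clearing price, it is binding.
At p = 767: qd = 6734 - 8·767 = 598 and qs = 5·767 - 26 = 3809.
Consumer surplus without the control is ½ · (841.75 - 520) · 2574 = 414092.25.
With the floor, consumers buy 598 units at 767, so CS = ½ · (841.75 - 767) · 598 = 22350.25.
Change in consumer surplus = 22350.25 - 414092.25 = -391742.

-391742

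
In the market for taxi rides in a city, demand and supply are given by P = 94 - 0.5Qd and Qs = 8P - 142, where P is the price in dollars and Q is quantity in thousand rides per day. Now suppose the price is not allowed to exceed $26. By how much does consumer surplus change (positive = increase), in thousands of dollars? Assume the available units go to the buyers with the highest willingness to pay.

Rearranging demand gives Qd = 188 - 2P. Without the control the market clears where 188 - 2P = 8P - 142, i.e. P* = 33 and Q* = 122.
Since 26 < 33, the ceiling is binding.
At P = 26: Qd = 188 - 2·26 = 136 and Qs = 8·26 - 142 = 66.
Consumer surplus without the control is ½ · (94 - 33) · 122 = 3721.
With the ceiling, 66 units are sold at 26 (assume they go to the highest-value buyers). The demand price at Q = 66 is 61, so CS = ½ · [(94 - 26) + (61 - 26)] · 66 = 3399.
Change in consumer surplus = 3399 - 3721 = -322.

-322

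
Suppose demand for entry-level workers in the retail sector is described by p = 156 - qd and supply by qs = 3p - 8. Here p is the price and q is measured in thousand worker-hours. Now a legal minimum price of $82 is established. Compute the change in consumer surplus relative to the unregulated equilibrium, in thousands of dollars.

-3874.5

Rearranging demand gives qd = 156 - p. In a free market, 156 - p = 3p - 8 gives the equilibrium p* = 41, q* = 115.
Because the floor (82) lies above the market-clearing price, it is binding.
At p = 82: qd = 156 - 82 = 74 and qs = 3·82 - 8 = 238.
Consumer surplus without the control is ½ · (156 - 41) · 115 = 6612.5.
With the floor, consumers buy 74 units at 82, so CS = ½ · (156 - 82) · 74 = 2738.
Change in consumer surplus = 2738 - 6612.5 = -3874.5.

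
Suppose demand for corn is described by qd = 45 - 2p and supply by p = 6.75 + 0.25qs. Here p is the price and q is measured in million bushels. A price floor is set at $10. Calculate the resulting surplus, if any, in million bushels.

Rearranging supply gives qs = 4p - 27. Without the control the market clears where 45 - 2p = 4p - 27, i.e. p* = 12 and q* = 21.
Since 10 is below p* = 12, the floor does not bind and the free-market outcome prevails.
Since the control does not bind, there is no surplus.

0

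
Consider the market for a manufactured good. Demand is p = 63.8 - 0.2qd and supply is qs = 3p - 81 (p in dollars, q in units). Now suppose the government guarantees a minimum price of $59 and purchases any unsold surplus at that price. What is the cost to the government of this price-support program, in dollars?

Rearranging demand gives qd = 319 - 5p. Setting quantity demanded equal to quantity supplied, 319 - 5p = 3p - 81, gives p* = 50 and q* = 69.
Because the floor (59) lies above the market-clearing price, it is binding.
At p = 59: qd = 319 - 5·59 = 24 and qs = 3·59 - 81 = 96.
Surplus = qs - qd = 72.
Government expenditure = surplus × support price = 72 × 59 = 4248.

4248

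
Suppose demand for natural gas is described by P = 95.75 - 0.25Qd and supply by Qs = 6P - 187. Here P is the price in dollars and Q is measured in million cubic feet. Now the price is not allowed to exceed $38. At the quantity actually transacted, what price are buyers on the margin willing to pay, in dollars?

Rearranging demand gives Qd = 383 - 4P. Without the control the market clears where 383 - 4P = 6P - 187, i.e. P* = 57 and Q* = 155.
Because the ceiling (38) lies below the market-clearing price, it is binding.
At P = 38: Qd = 383 - 4·38 = 231 and Qs = 6·38 - 187 = 41.
Only 41 units reach the market. On the demand curve, the marginal buyer's willingness to pay at Q = 41 is (383 - 41)/4 = 85.5.

85.5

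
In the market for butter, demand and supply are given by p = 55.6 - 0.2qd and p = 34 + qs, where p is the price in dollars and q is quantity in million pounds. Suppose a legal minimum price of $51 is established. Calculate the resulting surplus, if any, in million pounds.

Rearranging demand gives qd = 278 - 5p; rearranging supply gives qs = p - 34. In a free market, 278 - 5p = p - 34 gives the equilibrium p* = 52, q* = 18.
Since 51 is below p* = 52, the floor does not bind and the free-market outcome prevails.
Since the control does not bind, there is no surplus.

0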